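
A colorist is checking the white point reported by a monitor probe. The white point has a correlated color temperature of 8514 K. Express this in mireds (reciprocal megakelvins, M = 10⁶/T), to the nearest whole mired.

M = 10⁶ / 8514 = 117.454 → 117 mireds.

117 mireds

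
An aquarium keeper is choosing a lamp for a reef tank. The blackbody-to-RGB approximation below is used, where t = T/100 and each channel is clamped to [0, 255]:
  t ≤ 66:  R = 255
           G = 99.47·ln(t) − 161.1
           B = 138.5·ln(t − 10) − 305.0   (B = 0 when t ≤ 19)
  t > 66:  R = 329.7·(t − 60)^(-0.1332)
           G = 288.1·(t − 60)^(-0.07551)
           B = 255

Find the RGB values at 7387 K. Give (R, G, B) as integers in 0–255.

t = 7387/100 = 73.87; the t > 66 branch applies.
R = 329.7·(73.87 − 60)^(-0.1332) = 329.7·13.87^(-0.1332) = 329.7·0.70449 = 232.271.
G = 288.1·(73.87 − 60)^(-0.07551) = 288.1·13.87^(-0.07551) = 288.1·0.81990 = 236.214.
B = 255 by definition for t > 66.
Rounded: (232, 236, 255).

(232, 236, 255)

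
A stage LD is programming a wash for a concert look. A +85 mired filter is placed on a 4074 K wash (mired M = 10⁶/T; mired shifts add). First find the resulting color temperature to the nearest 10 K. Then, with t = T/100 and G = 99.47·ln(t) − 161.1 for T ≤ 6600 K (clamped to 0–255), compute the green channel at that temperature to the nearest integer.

178

M_in = 10⁶/4074 = 245.46; M_out = 245.46 + (+85) = 330.46.
T_out = 10⁶/330.46 = 3026.1 K → 3030 K; t = 30.3.
G = 99.47·ln 30.3 − 161.1 = 99.47·3.4111 − 161.1 = 178.207.
Rounded: 178.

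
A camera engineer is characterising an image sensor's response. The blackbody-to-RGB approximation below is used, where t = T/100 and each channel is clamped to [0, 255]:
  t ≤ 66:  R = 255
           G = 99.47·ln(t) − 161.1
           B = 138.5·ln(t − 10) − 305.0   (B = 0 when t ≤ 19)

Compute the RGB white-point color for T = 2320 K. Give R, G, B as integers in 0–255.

t = 2320/100 = 23.2; the t ≤ 66 branch applies.
R = 255 by definition for t ≤ 66.
G = 99.47·ln 23.2 − 161.1 = 99.47·3.1442 − 161.1 = 151.649.
B = 138.5·ln(23.2 − 10) − 305.0 = 138.5·ln 13.2 − 305.0 = 138.5·2.5802 − 305.0 = 52.360.
Rounded: (255, 152, 52).

R=255, G=152, B=52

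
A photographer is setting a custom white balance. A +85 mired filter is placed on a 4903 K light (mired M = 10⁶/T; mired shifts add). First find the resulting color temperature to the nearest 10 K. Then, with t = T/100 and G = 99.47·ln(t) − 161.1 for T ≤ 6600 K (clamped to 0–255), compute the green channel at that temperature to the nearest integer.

191

M_in = 10⁶/4903 = 203.96; M_out = 203.96 + (+85) = 288.96.
T_out = 10⁶/288.96 = 3460.7 K → 3460 K; t = 34.6.
G = 99.47·ln 34.6 − 161.1 = 99.47·3.5439 − 161.1 = 191.407.
Rounded: 191.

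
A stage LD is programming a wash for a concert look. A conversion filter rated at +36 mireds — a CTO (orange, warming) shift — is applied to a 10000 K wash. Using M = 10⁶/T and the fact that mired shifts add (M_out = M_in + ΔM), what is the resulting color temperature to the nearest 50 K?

7350 K

M_in = 10⁶/10000 = 100.00 mireds.
M_out = 100.00 + (+36) = 136.00 mireds.
T_out = 10⁶/136.00 = 7352.9 K → 7350 K.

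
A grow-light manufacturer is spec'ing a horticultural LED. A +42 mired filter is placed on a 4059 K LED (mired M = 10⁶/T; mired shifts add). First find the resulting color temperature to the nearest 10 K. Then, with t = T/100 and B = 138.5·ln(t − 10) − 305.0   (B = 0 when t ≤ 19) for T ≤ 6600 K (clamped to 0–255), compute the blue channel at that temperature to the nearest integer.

M_in = 10⁶/4059 = 246.37; M_out = 246.37 + (+42) = 288.37.
T_out = 10⁶/288.37 = 3467.8 K → 3470 K; t = 34.7.
B = 138.5·ln(34.7 − 10) − 305.0 = 138.5·ln 24.7 − 305.0 = 138.5·3.2068 − 305.0 = 139.142.
Rounded: 139.

139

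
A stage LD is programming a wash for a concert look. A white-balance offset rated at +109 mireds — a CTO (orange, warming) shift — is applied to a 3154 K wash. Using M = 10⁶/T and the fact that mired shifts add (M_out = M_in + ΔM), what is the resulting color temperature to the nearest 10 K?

M_in = 10⁶/3154 = 317.06 mireds.
M_out = 317.06 + (+109) = 426.06 mireds.
T_out = 10⁶/426.06 = 2347.1 K → 2350 K.

2350 K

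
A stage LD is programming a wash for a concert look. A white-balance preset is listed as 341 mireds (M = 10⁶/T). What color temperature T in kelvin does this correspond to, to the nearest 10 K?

2930 K

T = 10⁶ / 341 = 2932.55 K → 2930 K.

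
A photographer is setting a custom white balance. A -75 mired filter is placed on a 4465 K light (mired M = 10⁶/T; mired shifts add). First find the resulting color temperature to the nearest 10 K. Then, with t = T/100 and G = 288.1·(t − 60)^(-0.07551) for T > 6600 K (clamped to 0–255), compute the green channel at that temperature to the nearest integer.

M_in = 10⁶/4465 = 223.96; M_out = 223.96 + (-75) = 148.96.
T_out = 10⁶/148.96 = 6713.0 K → 6710 K; t = 67.1.
G = 288.1·(67.1 − 60)^(-0.07551) = 288.1·7.1^(-0.07551) = 288.1·0.86243 = 248.465.
Rounded: 248.

248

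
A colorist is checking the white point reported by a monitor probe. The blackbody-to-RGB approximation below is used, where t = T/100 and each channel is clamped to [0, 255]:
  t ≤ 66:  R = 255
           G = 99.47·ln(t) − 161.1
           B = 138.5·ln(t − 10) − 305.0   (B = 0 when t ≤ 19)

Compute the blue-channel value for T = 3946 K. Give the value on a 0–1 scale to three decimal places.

t = 3946/100 = 39.46; the t ≤ 66 branch applies.
B = 138.5·ln(39.46 − 10) − 305.0 = 138.5·ln 29.46 − 305.0 = 138.5·3.3830 − 305.0 = 163.550.
On a 0–1 scale: 163.550/255 = 0.6414 → 0.641.

0.641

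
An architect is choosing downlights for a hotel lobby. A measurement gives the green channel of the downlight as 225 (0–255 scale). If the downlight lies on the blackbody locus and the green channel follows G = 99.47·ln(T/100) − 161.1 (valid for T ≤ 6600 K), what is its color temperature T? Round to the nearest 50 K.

4850 K

ln t = (225 + 161.1) / 99.47 = 3.8816.
t = e^3.8816 = 48.500.
T = 100·t = 4850 K → 4850 K to the nearest 50 K.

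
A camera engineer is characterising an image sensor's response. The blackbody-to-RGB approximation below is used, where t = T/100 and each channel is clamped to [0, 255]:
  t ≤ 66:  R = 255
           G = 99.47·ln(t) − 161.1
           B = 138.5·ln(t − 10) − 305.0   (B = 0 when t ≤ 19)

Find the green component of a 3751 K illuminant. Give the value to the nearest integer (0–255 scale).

199

t = 3751/100 = 37.51; the t ≤ 66 branch applies.
G = 99.47·ln 37.51 − 161.1 = 99.47·3.6246 − 161.1 = 199.440.
Rounded: 199.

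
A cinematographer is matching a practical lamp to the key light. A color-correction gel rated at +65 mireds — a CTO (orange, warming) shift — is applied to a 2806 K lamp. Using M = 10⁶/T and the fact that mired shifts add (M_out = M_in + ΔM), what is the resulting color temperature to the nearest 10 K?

M_in = 10⁶/2806 = 356.38 mireds.
M_out = 356.38 + (+65) = 421.38 mireds.
T_out = 10⁶/421.38 = 2373.2 K → 2370 K.

2370 K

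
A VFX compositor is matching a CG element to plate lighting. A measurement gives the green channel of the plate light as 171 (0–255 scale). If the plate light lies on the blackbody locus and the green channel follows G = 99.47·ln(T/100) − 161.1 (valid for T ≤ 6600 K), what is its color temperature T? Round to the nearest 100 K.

2800 K

ln t = (171 + 161.1) / 99.47 = 3.3387.
t = e^3.3387 = 28.182.
T = 100·t = 2818 K → 2800 K to the nearest 100 K.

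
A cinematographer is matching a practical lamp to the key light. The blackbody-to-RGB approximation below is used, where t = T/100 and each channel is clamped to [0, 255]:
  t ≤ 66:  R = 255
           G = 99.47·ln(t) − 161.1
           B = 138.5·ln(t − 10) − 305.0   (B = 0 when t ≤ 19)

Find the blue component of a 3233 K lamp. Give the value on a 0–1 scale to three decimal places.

0.491

t = 3233/100 = 32.33; the t ≤ 66 branch applies.
B = 138.5·ln(32.33 − 10) − 305.0 = 138.5·ln 22.33 − 305.0 = 138.5·3.1059 − 305.0 = 125.171.
On a 0–1 scale: 125.171/255 = 0.4909 → 0.491.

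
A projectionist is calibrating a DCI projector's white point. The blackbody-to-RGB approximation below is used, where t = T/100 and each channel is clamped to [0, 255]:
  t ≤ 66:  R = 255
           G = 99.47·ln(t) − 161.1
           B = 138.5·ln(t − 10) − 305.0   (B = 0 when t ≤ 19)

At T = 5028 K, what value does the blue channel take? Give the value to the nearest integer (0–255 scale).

t = 5028/100 = 50.28; the t ≤ 66 branch applies.
B = 138.5·ln(50.28 − 10) − 305.0 = 138.5·ln 40.28 − 305.0 = 138.5·3.6959 − 305.0 = 206.876.
Rounded: 207.

207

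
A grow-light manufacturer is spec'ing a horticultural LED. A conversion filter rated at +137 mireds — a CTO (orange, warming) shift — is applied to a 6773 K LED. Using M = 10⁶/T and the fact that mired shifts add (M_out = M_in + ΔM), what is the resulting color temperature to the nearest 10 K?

M_in = 10⁶/6773 = 147.65 mireds.
M_out = 147.65 + (+137) = 284.65 mireds.
T_out = 10⁶/284.65 = 3513.1 K → 3510 K.

3510 K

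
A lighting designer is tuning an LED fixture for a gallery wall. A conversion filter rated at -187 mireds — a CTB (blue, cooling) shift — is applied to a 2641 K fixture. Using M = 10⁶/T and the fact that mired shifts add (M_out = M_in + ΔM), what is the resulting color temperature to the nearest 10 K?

5220 K

M_in = 10⁶/2641 = 378.64 mireds.
M_out = 378.64 + (-187) = 191.64 mireds.
T_out = 10⁶/191.64 = 5218.0 K → 5220 K.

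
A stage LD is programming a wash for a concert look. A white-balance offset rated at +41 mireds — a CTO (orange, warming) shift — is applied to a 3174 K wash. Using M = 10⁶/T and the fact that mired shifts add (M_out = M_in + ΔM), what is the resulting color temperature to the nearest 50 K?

M_in = 10⁶/3174 = 315.06 mireds.
M_out = 315.06 + (+41) = 356.06 mireds.
T_out = 10⁶/356.06 = 2808.5 K → 2800 K.

2800 K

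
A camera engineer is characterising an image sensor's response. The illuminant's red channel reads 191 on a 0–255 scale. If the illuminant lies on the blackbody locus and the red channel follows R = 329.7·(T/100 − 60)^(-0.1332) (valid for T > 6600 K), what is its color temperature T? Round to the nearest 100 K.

(t − 60)^(-0.1332) = 191/329.7 = 0.57931.
t − 60 = 0.57931^(1/-0.1332) = 0.57931^(-7.508) = 60.245, so t = 120.245.
T = 100·t = 12025 K → 12000 K to the nearest 100 K.

12000 K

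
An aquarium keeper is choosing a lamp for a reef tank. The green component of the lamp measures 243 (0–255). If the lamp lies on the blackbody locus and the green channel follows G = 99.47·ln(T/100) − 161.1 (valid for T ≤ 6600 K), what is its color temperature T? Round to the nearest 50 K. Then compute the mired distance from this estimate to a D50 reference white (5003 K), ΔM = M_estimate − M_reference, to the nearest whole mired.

-27 mireds

ln t = (243 + 161.1) / 99.47 = 4.0625.
t = e^4.0625 = 58.121.
T = 100·t = 5812 K → 5800 K to the nearest 50 K.
M_estimate = 10⁶/5800 = 172.41; M_reference = 10⁶/5003 = 199.88.
ΔM = 172.41 − 199.88 = -27.47 → -27 mireds.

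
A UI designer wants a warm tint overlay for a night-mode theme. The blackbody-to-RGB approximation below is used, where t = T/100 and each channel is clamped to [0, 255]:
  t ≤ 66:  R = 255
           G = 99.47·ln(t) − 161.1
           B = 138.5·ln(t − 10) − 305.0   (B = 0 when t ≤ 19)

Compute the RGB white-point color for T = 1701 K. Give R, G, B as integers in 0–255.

R=255, G=121, B=0

t = 1701/100 = 17.01; the t ≤ 66 branch applies.
R = 255 by definition for t ≤ 66.
G = 99.47·ln 17.01 − 161.1 = 99.47·2.8338 − 161.1 = 120.778.
t = 17.01 ≤ 19, so B = 0.
Rounded: (255, 121, 0).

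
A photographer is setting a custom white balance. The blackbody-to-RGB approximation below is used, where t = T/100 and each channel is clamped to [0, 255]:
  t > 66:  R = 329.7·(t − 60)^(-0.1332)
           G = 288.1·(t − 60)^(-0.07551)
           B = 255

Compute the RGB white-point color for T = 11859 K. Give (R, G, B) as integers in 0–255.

(192, 212, 255)

t = 11859/100 = 118.59; the t > 66 branch applies.
R = 329.7·(118.59 − 60)^(-0.1332) = 329.7·58.59^(-0.1332) = 329.7·0.58147 = 191.710.
G = 288.1·(118.59 − 60)^(-0.07551) = 288.1·58.59^(-0.07551) = 288.1·0.73538 = 211.863.
B = 255 by definition for t > 66.
Rounded: (192, 212, 255).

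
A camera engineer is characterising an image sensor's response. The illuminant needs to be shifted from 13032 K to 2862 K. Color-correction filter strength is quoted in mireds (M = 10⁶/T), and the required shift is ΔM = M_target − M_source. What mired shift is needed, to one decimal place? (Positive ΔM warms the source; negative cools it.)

+272.7 mireds

M_source = 10⁶/13032 = 76.734; M_target = 10⁶/2862 = 349.406.
ΔM = 349.406 − 76.734 = 272.672 → +272.7 mireds, a warming shift.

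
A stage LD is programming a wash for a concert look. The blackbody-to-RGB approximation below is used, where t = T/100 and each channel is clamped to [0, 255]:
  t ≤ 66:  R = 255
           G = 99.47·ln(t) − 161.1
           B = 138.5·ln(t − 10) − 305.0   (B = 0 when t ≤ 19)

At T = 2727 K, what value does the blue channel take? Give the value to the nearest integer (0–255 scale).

t = 2727/100 = 27.27; the t ≤ 66 branch applies.
B = 138.5·ln(27.27 − 10) − 305.0 = 138.5·ln 17.27 − 305.0 = 138.5·2.8490 − 305.0 = 89.582.
Rounded: 90.

90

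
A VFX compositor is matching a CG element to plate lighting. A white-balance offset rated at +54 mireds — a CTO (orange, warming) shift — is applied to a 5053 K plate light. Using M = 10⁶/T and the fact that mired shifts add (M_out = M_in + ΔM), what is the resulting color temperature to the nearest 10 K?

M_in = 10⁶/5053 = 197.90 mireds.
M_out = 197.90 + (+54) = 251.90 mireds.
T_out = 10⁶/251.90 = 3969.8 K → 3970 K.

3970 K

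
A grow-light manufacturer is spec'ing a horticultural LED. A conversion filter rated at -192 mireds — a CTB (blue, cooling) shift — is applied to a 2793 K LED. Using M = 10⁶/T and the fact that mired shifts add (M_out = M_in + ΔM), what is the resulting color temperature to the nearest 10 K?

M_in = 10⁶/2793 = 358.04 mireds.
M_out = 358.04 + (-192) = 166.04 mireds.
T_out = 10⁶/166.04 = 6022.7 K → 6020 K.

6020 K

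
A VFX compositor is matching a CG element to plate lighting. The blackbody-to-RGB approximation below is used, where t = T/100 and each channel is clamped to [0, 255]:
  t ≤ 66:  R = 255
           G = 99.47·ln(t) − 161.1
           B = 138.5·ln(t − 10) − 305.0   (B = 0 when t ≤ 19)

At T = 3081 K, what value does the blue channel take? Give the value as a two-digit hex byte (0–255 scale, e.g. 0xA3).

t = 3081/100 = 30.81; the t ≤ 66 branch applies.
B = 138.5·ln(30.81 − 10) − 305.0 = 138.5·ln 20.81 − 305.0 = 138.5·3.0354 − 305.0 = 115.408.
Rounded: 115; in hex, 0x73.

0x73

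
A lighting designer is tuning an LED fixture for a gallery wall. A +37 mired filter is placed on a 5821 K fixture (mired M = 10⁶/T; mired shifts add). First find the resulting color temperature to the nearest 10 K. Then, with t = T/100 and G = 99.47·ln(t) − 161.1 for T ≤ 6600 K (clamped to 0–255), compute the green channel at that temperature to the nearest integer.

224

M_in = 10⁶/5821 = 171.79; M_out = 171.79 + (+37) = 208.79.
T_out = 10⁶/208.79 = 4789.5 K → 4790 K; t = 47.9.
G = 99.47·ln 47.9 − 161.1 = 99.47·3.8691 − 161.1 = 223.761.
Rounded: 224.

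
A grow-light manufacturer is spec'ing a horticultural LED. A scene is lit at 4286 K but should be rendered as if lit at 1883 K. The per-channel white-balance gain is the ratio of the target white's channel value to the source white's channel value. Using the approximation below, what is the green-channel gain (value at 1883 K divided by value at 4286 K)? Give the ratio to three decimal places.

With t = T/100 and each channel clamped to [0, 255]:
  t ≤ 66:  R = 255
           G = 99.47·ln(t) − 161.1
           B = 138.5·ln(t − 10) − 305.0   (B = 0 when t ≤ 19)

0.615

At 4286 K (t = 42.86):
  G = 99.47·ln 42.86 − 161.1 = 99.47·3.7579 − 161.1 = 212.702.
At 1883 K (t = 18.83):
  G = 99.47·ln 18.83 − 161.1 = 99.47·2.9355 − 161.1 = 130.889.
Gain = 130.889 / 212.702 = 0.6154 → 0.615.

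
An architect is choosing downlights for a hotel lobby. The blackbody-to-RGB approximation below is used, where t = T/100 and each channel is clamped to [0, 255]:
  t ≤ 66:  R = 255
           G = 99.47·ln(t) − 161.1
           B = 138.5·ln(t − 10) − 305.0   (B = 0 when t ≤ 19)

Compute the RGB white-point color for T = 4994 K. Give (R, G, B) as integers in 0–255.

(255, 228, 206)

t = 4994/100 = 49.94; the t ≤ 66 branch applies.
R = 255 by definition for t ≤ 66.
G = 99.47·ln 49.94 − 161.1 = 99.47·3.9108 − 161.1 = 227.909.
B = 138.5·ln(49.94 − 10) − 305.0 = 138.5·ln 39.94 − 305.0 = 138.5·3.6874 − 305.0 = 205.702.
Rounded: (255, 228, 206).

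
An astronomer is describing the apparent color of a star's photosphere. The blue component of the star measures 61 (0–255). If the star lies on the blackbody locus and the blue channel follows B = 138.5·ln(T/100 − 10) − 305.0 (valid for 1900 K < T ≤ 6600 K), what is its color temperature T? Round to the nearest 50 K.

2400 K

ln(t − 10) = (61 + 305.0) / 138.5 = 2.6426.
t − 10 = e^2.6426 = 14.050, so t = 24.050.
T = 100·t = 2405 K → 2400 K to the nearest 50 K.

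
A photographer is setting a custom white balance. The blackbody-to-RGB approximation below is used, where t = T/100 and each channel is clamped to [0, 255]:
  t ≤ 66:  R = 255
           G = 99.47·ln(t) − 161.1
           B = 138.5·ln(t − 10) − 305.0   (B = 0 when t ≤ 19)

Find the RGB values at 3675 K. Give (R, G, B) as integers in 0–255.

t = 3675/100 = 36.75; the t ≤ 66 branch applies.
R = 255 by definition for t ≤ 66.
G = 99.47·ln 36.75 − 161.1 = 99.47·3.6041 − 161.1 = 197.404.
B = 138.5·ln(36.75 − 10) − 305.0 = 138.5·ln 26.75 − 305.0 = 138.5·3.2865 − 305.0 = 150.185.
Rounded: (255, 197, 150).

(255, 197, 150)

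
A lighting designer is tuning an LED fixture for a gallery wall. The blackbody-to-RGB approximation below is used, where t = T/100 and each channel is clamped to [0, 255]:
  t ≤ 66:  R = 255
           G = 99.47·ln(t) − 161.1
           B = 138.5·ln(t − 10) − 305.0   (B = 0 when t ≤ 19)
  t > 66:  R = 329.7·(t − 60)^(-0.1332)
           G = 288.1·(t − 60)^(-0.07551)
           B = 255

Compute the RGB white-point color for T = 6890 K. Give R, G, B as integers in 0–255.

R=246, G=244, B=255

t = 6890/100 = 68.9; the t > 66 branch applies.
R = 329.7·(68.9 − 60)^(-0.1332) = 329.7·8.9^(-0.1332) = 329.7·0.74738 = 246.411.
G = 288.1·(68.9 − 60)^(-0.07551) = 288.1·8.9^(-0.07551) = 288.1·0.84784 = 244.261.
B = 255 by definition for t > 66.
Rounded: (246, 244, 255).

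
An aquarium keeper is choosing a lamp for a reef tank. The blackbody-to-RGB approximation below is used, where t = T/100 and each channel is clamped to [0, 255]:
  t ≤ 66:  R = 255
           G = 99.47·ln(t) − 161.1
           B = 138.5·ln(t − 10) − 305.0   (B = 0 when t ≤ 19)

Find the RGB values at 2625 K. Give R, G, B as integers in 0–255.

t = 2625/100 = 26.25; the t ≤ 66 branch applies.
R = 255 by definition for t ≤ 66.
G = 99.47·ln 26.25 − 161.1 = 99.47·3.2677 − 161.1 = 163.935.
B = 138.5·ln(26.25 − 10) − 305.0 = 138.5·ln 16.25 − 305.0 = 138.5·2.7881 − 305.0 = 81.151.
Rounded: (255, 164, 81).

R=255, G=164, B=81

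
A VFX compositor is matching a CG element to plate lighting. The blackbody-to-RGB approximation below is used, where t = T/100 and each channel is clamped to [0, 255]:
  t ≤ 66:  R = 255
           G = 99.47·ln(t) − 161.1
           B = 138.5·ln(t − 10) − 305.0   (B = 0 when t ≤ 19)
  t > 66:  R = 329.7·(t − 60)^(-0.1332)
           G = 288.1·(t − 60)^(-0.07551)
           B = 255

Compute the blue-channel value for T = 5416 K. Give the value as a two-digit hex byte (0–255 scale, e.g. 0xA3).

t = 5416/100 = 54.16; the t ≤ 66 branch applies.
B = 138.5·ln(54.16 − 10) − 305.0 = 138.5·ln 44.16 − 305.0 = 138.5·3.7878 − 305.0 = 219.613.
Rounded: 220; in hex, 0xDC.

0xDC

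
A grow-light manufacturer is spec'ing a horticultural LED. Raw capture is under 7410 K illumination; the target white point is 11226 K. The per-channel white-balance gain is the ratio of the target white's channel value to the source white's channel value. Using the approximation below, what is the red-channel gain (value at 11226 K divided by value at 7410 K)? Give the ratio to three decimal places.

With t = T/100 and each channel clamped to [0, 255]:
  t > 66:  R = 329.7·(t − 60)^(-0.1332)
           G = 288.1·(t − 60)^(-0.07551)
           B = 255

0.840

At 7410 K (t = 74.1):
  R = 329.7·(74.1 − 60)^(-0.1332) = 329.7·14.1^(-0.1332) = 329.7·0.70295 = 231.762.
At 11226 K (t = 112.26):
  R = 329.7·(112.26 − 60)^(-0.1332) = 329.7·52.26^(-0.1332) = 329.7·0.59039 = 194.652.
Gain = 194.652 / 231.762 = 0.8399 → 0.840.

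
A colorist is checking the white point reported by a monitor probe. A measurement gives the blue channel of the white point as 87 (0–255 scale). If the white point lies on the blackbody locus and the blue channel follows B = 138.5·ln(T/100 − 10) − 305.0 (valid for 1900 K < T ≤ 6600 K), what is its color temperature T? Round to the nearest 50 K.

ln(t − 10) = (87 + 305.0) / 138.5 = 2.8303.
t − 10 = e^2.8303 = 16.951, so t = 26.951.
T = 100·t = 2695 K → 2700 K to the nearest 50 K.

2700 K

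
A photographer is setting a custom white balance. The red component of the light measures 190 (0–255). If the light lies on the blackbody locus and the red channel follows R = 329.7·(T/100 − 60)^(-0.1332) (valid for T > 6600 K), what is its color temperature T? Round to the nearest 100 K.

(t − 60)^(-0.1332) = 190/329.7 = 0.57628.
t − 60 = 0.57628^(1/-0.1332) = 0.57628^(-7.508) = 62.667, so t = 122.667.
T = 100·t = 12267 K → 12300 K to the nearest 100 K.

12300 K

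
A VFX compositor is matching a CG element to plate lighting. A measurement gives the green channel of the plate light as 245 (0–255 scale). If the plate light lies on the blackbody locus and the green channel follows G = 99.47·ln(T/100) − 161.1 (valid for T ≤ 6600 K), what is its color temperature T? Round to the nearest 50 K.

5950 K

ln t = (245 + 161.1) / 99.47 = 4.0826.
t = e^4.0826 = 59.302.
T = 100·t = 5930 K → 5950 K to the nearest 50 K.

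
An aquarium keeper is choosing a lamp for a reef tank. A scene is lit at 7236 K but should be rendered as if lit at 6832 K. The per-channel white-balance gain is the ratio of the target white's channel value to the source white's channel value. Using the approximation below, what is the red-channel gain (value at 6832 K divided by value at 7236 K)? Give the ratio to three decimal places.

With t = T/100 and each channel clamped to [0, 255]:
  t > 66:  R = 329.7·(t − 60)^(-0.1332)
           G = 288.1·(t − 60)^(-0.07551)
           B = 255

At 7236 K (t = 72.36):
  R = 329.7·(72.36 − 60)^(-0.1332) = 329.7·12.36^(-0.1332) = 329.7·0.71539 = 235.864.
At 6832 K (t = 68.32):
  R = 329.7·(68.32 − 60)^(-0.1332) = 329.7·8.32^(-0.1332) = 329.7·0.75412 = 248.633.
Gain = 248.633 / 235.864 = 1.0541 → 1.054.

1.054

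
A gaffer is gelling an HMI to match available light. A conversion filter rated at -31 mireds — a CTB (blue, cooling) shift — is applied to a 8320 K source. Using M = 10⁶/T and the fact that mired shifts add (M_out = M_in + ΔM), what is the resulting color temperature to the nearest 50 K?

11200 K

M_in = 10⁶/8320 = 120.19 mireds.
M_out = 120.19 + (-31) = 89.19 mireds.
T_out = 10⁶/89.19 = 11211.7 K → 11200 K.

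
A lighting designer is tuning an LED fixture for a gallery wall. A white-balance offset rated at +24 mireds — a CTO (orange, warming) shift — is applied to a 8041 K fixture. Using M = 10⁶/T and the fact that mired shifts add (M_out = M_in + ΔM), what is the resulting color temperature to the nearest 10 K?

6740 K

M_in = 10⁶/8041 = 124.36 mireds.
M_out = 124.36 + (+24) = 148.36 mireds.
T_out = 10⁶/148.36 = 6740.2 K → 6740 K.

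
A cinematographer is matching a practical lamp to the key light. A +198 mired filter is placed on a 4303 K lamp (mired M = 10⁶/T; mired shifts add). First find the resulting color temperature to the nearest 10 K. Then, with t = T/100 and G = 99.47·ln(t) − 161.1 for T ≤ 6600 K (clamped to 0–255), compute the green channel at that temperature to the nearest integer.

M_in = 10⁶/4303 = 232.40; M_out = 232.40 + (+198) = 430.40.
T_out = 10⁶/430.40 = 2323.4 K → 2320 K; t = 23.2.
G = 99.47·ln 23.2 − 161.1 = 99.47·3.1442 − 161.1 = 151.649.
Rounded: 152.

152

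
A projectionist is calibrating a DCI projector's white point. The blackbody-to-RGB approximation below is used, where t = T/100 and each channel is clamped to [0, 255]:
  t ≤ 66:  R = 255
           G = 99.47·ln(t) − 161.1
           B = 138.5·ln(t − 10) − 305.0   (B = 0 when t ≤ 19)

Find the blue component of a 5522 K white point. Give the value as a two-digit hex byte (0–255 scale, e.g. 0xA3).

0xDF

t = 5522/100 = 55.22; the t ≤ 66 branch applies.
B = 138.5·ln(55.22 − 10) − 305.0 = 138.5·ln 45.22 − 305.0 = 138.5·3.8115 − 305.0 = 222.898.
Rounded: 223; in hex, 0xDF.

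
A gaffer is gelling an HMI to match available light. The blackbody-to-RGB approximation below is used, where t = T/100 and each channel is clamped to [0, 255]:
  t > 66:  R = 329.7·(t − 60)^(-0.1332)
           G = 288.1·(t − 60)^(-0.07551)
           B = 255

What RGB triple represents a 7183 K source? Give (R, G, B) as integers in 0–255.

(237, 239, 255)

t = 7183/100 = 71.83; the t > 66 branch applies.
R = 329.7·(71.83 − 60)^(-0.1332) = 329.7·11.83^(-0.1332) = 329.7·0.71958 = 237.245.
G = 288.1·(71.83 − 60)^(-0.07551) = 288.1·11.83^(-0.07551) = 288.1·0.82981 = 239.068.
B = 255 by definition for t > 66.
Rounded: (237, 239, 255).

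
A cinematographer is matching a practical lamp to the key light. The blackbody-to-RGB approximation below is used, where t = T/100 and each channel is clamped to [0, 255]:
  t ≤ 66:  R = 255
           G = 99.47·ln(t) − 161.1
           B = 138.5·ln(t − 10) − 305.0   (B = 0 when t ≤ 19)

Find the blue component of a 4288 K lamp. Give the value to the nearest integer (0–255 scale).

t = 4288/100 = 42.88; the t ≤ 66 branch applies.
B = 138.5·ln(42.88 − 10) − 305.0 = 138.5·ln 32.88 − 305.0 = 138.5·3.4929 − 305.0 = 178.762.
Rounded: 179.

179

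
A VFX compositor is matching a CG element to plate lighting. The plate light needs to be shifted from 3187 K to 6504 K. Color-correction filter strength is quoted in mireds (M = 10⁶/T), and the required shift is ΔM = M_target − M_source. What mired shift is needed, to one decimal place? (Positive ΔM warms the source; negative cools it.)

M_source = 10⁶/3187 = 313.775; M_target = 10⁶/6504 = 153.752.
ΔM = 153.752 − 313.775 = -160.023 → -160.0 mireds, a cooling shift.

-160.0 mireds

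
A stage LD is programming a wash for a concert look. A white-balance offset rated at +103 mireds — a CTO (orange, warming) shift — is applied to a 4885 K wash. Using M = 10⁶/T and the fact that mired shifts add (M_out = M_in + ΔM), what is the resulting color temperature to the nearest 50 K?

3250 K

M_in = 10⁶/4885 = 204.71 mireds.
M_out = 204.71 + (+103) = 307.71 mireds.
T_out = 10⁶/307.71 = 3249.8 K → 3250 K.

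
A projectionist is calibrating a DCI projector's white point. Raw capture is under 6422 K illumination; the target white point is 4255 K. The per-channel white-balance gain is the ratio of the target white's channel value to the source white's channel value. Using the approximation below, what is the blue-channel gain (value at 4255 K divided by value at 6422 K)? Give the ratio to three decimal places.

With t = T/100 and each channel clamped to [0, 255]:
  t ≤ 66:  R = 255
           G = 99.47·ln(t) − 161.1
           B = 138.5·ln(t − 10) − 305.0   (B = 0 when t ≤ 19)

0.715

At 6422 K (t = 64.22):
  B = 138.5·ln(64.22 − 10) − 305.0 = 138.5·ln 54.22 − 305.0 = 138.5·3.9930 − 305.0 = 248.037.
At 4255 K (t = 42.55):
  B = 138.5·ln(42.55 − 10) − 305.0 = 138.5·ln 32.55 − 305.0 = 138.5·3.4828 − 305.0 = 177.365.
Gain = 177.365 / 248.037 = 0.7151 → 0.715.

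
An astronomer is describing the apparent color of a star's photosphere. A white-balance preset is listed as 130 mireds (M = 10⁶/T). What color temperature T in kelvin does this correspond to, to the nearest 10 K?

T = 10⁶ / 130 = 7692.31 K → 7690 K.

7690 K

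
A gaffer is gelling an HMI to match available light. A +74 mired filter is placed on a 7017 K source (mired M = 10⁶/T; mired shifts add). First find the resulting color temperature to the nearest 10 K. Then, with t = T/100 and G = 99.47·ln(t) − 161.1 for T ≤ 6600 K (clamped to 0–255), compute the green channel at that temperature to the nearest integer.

220

M_in = 10⁶/7017 = 142.51; M_out = 142.51 + (+74) = 216.51.
T_out = 10⁶/216.51 = 4618.7 K → 4620 K; t = 46.2.
G = 99.47·ln 46.2 − 161.1 = 99.47·3.8330 − 161.1 = 220.167.
Rounded: 220.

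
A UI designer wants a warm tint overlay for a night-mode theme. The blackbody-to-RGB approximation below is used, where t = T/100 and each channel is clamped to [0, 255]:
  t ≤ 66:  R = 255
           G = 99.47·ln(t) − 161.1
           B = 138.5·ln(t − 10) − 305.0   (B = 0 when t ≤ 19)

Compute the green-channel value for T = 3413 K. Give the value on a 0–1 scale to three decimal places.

t = 3413/100 = 34.13; the t ≤ 66 branch applies.
G = 99.47·ln 34.13 − 161.1 = 99.47·3.5302 − 161.1 = 190.047.
On a 0–1 scale: 190.047/255 = 0.7453 → 0.745.

0.745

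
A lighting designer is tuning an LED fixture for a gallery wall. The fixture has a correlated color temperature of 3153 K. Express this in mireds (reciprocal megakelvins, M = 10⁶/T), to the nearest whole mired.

M = 10⁶ / 3153 = 317.158 → 317 mireds.

317 mireds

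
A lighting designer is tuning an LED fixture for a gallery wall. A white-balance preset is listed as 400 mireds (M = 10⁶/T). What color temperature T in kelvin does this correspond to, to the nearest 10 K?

T = 10⁶ / 400 = 2500.00 K → 2500 K.

2500 K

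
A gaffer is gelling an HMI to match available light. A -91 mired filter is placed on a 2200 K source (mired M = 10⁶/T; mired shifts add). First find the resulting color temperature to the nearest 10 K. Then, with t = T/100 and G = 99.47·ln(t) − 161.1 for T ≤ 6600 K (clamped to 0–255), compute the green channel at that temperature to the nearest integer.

M_in = 10⁶/2200 = 454.55; M_out = 454.55 + (-91) = 363.55.
T_out = 10⁶/363.55 = 2750.7 K → 2750 K; t = 27.5.
G = 99.47·ln 27.5 − 161.1 = 99.47·3.3142 − 161.1 = 168.562.
Rounded: 169.

169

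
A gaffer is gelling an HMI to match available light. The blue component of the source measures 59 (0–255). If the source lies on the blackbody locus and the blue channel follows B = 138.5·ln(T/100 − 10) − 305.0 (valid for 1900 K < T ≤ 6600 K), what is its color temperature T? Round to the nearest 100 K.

ln(t − 10) = (59 + 305.0) / 138.5 = 2.6282.
t − 10 = e^2.6282 = 13.848, so t = 23.848.
T = 100·t = 2385 K → 2400 K to the nearest 100 K.

2400 K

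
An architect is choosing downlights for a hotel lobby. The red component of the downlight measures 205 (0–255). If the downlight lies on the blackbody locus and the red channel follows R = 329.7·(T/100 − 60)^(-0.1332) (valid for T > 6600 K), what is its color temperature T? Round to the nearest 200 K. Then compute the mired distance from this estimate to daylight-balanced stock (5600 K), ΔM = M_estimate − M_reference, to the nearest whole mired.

-74 mireds

(t − 60)^(-0.1332) = 205/329.7 = 0.62178.
t − 60 = 0.62178^(1/-0.1332) = 0.62178^(-7.508) = 35.423, so t = 95.423.
T = 100·t = 9542 K → 9600 K to the nearest 200 K.
M_estimate = 10⁶/9600 = 104.17; M_reference = 10⁶/5600 = 178.57.
ΔM = 104.17 − 178.57 = -74.40 → -74 mireds.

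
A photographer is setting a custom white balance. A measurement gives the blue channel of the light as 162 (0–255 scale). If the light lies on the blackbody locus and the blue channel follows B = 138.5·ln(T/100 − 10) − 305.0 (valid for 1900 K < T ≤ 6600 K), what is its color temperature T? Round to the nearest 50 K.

ln(t − 10) = (162 + 305.0) / 138.5 = 3.3718.
t − 10 = e^3.3718 = 29.132, so t = 39.132.
T = 100·t = 3913 K → 3900 K to the nearest 50 K.

3900 K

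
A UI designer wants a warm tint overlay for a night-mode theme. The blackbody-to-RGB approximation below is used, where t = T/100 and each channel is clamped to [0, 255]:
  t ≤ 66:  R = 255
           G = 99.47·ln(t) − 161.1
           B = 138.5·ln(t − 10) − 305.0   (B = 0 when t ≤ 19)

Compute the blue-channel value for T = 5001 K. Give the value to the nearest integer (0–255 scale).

t = 5001/100 = 50.01; the t ≤ 66 branch applies.
B = 138.5·ln(50.01 − 10) − 305.0 = 138.5·ln 40.01 − 305.0 = 138.5·3.6891 − 305.0 = 205.944.
Rounded: 206.

206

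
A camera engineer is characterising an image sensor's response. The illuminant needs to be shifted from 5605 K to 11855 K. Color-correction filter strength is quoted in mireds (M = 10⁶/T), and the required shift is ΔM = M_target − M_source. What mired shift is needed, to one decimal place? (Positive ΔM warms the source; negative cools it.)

M_source = 10⁶/5605 = 178.412; M_target = 10⁶/11855 = 84.353.
ΔM = 84.353 − 178.412 = -94.060 → -94.1 mireds, a cooling shift.

-94.1 mireds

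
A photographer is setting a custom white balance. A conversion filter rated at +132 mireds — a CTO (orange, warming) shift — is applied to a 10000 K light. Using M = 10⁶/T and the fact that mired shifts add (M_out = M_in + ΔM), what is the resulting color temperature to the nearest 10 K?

M_in = 10⁶/10000 = 100.00 mireds.
M_out = 100.00 + (+132) = 232.00 mireds.
T_out = 10⁶/232.00 = 4310.3 K → 4310 K.

4310 K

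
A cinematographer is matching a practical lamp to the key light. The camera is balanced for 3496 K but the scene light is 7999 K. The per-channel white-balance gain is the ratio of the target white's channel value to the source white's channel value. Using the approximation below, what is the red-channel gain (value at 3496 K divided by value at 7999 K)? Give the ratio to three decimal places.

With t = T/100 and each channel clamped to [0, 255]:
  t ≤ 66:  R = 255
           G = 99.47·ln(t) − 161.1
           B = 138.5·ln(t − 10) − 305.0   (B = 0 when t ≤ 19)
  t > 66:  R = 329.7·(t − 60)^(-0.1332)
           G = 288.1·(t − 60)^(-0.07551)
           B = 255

1.153

At 7999 K (t = 79.99):
  R = 329.7·(79.99 − 60)^(-0.1332) = 329.7·19.99^(-0.1332) = 329.7·0.67101 = 221.233.
At 3496 K (t = 34.96):
  R = 255 by definition for t ≤ 66.
Gain = 255.000 / 221.233 = 1.1526 → 1.153.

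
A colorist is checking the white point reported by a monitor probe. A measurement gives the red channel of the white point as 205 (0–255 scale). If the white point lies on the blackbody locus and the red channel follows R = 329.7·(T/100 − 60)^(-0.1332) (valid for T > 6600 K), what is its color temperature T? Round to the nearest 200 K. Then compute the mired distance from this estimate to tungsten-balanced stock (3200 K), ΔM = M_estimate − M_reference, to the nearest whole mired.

-208 mireds

(t − 60)^(-0.1332) = 205/329.7 = 0.62178.
t − 60 = 0.62178^(1/-0.1332) = 0.62178^(-7.508) = 35.423, so t = 95.423.
T = 100·t = 9542 K → 9600 K to the nearest 200 K.
M_estimate = 10⁶/9600 = 104.17; M_reference = 10⁶/3200 = 312.50.
ΔM = 104.17 − 312.50 = -208.33 → -208 mireds.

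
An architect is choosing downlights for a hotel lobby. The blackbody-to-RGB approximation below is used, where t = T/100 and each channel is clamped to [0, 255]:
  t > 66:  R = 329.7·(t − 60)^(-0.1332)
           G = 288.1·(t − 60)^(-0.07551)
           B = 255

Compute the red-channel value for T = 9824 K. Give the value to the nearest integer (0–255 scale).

t = 9824/100 = 98.24; the t > 66 branch applies.
R = 329.7·(98.24 − 60)^(-0.1332) = 329.7·38.24^(-0.1332) = 329.7·0.61547 = 202.921.
Rounded: 203.

203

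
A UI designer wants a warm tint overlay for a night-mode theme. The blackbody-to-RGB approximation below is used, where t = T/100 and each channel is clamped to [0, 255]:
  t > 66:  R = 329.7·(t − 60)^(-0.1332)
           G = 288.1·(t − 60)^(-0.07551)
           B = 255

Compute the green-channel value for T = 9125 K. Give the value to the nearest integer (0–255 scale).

222

t = 9125/100 = 91.25; the t > 66 branch applies.
G = 288.1·(91.25 − 60)^(-0.07551) = 288.1·31.25^(-0.07551) = 288.1·0.77112 = 222.161.
Rounded: 222.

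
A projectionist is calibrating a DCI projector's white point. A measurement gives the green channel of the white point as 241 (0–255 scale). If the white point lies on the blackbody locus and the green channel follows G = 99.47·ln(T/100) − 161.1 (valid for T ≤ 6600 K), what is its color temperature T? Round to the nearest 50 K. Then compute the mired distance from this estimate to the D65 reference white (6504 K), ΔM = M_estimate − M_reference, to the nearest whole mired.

ln t = (241 + 161.1) / 99.47 = 4.0424.
t = e^4.0424 = 56.964.
T = 100·t = 5696 K → 5700 K to the nearest 50 K.
M_estimate = 10⁶/5700 = 175.44; M_reference = 10⁶/6504 = 153.75.
ΔM = 175.44 − 153.75 = 21.69 → +22 mireds.

+22 mireds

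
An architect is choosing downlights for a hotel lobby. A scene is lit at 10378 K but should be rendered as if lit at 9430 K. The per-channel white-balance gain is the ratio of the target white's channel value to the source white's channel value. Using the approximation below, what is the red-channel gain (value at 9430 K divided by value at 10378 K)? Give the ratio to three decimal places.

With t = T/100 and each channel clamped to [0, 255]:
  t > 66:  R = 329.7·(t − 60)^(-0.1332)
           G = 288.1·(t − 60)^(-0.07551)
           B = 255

At 10378 K (t = 103.78):
  R = 329.7·(103.78 − 60)^(-0.1332) = 329.7·43.78^(-0.1332) = 329.7·0.60448 = 199.297.
At 9430 K (t = 94.3):
  R = 329.7·(94.3 − 60)^(-0.1332) = 329.7·34.3^(-0.1332) = 329.7·0.62445 = 205.882.
Gain = 205.882 / 199.297 = 1.0330 → 1.033.

1.033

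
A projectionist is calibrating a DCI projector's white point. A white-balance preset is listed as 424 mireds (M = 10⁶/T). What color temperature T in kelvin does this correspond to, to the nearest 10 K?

2360 K

T = 10⁶ / 424 = 2358.49 K → 2360 K.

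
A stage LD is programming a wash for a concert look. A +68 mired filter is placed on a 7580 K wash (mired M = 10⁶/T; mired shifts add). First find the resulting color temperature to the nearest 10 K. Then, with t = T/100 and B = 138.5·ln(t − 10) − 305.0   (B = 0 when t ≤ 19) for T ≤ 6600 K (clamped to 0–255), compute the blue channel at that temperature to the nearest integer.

M_in = 10⁶/7580 = 131.93; M_out = 131.93 + (+68) = 199.93.
T_out = 10⁶/199.93 = 5001.8 K → 5000 K; t = 50.
B = 138.5·ln(50 − 10) − 305.0 = 138.5·ln 40 − 305.0 = 138.5·3.6889 − 305.0 = 205.910.
Rounded: 206.

206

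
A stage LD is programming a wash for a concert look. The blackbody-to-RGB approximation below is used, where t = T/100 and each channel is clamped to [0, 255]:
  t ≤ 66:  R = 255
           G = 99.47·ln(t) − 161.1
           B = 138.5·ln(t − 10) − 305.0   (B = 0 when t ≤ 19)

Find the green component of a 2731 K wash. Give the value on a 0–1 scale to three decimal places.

t = 2731/100 = 27.31; the t ≤ 66 branch applies.
G = 99.47·ln 27.31 − 161.1 = 99.47·3.3073 − 161.1 = 167.872.
On a 0–1 scale: 167.872/255 = 0.6583 → 0.658.

0.658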